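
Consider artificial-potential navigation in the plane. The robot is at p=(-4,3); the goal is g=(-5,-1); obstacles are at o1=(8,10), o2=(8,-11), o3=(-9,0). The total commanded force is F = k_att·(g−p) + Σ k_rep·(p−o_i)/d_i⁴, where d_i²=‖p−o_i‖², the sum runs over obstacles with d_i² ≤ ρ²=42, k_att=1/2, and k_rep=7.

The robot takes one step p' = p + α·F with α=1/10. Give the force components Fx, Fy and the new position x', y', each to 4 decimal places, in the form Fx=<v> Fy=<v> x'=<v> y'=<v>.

Fx=-0.4697 Fy=-1.9818 x'=-4.0470 y'=2.8018

F_att = 1/2·(g−p) = 1/2·(-1,-4) = (-0.5000,-2.0000)
o1: d²=193 > ρ²=42 → inactive
o2: d²=340 > ρ²=42 → inactive
o3: d²=34 ≤ ρ²=42; F_rep = 7·(5,3)/34² = (0.0303,0.0182)
F = F_att + ΣF_rep = (-0.4697,-1.9818)
p' = p + 1/10·F = (-4.0470,2.8018)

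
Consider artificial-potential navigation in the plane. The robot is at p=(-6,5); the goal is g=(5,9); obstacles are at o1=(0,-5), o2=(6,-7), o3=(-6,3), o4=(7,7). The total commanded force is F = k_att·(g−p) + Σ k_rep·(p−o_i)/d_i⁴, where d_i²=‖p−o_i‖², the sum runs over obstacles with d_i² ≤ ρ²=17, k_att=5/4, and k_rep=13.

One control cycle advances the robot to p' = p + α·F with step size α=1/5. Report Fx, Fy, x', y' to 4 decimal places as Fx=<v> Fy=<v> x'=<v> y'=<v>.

Fx=13.7500 Fy=6.6250 x'=-3.2500 y'=6.3250

F_att = 5/4·(g−p) = 5/4·(11,4) = (13.7500,5.0000)
o1: d²=136 > ρ²=17 → inactive
o2: d²=288 > ρ²=17 → inactive
o3: d²=4 ≤ ρ²=17; F_rep = 13·(0,2)/4² = (0.0000,1.6250)
o4: d²=173 > ρ²=17 → inactive
F = F_att + ΣF_rep = (13.7500,6.6250)
p' = p + 1/5·F = (-3.2500,6.3250)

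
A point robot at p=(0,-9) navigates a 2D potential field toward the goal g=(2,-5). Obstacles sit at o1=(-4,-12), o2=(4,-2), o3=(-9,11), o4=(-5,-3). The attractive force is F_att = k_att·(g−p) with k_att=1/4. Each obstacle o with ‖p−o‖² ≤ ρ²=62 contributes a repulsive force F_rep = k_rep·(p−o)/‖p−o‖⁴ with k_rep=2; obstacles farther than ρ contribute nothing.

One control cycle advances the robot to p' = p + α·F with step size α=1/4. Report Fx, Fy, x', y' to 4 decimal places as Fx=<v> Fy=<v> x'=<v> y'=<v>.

F_att = 1/4·(g−p) = 1/4·(2,4) = (0.5000,1.0000)
o1: d²=25 ≤ ρ²=62; F_rep = 2·(4,3)/25² = (0.0128,0.0096)
o2: d²=65 > ρ²=62 → inactive
o3: d²=481 > ρ²=62 → inactive
o4: d²=61 ≤ ρ²=62; F_rep = 2·(5,-6)/61² = (0.0027,-0.0032)
F = F_att + ΣF_rep = (0.5155,1.0064)
p' = p + 1/4·F = (0.1289,-8.7484)

Fx=0.5155 Fy=1.0064 x'=0.1289 y'=-8.7484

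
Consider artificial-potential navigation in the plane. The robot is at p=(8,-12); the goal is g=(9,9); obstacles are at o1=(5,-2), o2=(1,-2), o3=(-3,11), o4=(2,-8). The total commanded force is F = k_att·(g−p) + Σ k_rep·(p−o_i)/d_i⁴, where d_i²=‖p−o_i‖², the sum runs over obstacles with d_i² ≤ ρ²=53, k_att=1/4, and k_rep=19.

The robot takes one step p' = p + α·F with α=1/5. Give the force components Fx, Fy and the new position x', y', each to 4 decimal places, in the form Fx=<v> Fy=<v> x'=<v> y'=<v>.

F_att = 1/4·(g−p) = 1/4·(1,21) = (0.2500,5.2500)
o1: d²=109 > ρ²=53 → inactive
o2: d²=149 > ρ²=53 → inactive
o3: d²=650 > ρ²=53 → inactive
o4: d²=52 ≤ ρ²=53; F_rep = 19·(6,-4)/52² = (0.0422,-0.0281)
F = F_att + ΣF_rep = (0.2922,5.2219)
p' = p + 1/5·F = (8.0584,-10.9556)

Fx=0.2922 Fy=5.2219 x'=8.0584 y'=-10.9556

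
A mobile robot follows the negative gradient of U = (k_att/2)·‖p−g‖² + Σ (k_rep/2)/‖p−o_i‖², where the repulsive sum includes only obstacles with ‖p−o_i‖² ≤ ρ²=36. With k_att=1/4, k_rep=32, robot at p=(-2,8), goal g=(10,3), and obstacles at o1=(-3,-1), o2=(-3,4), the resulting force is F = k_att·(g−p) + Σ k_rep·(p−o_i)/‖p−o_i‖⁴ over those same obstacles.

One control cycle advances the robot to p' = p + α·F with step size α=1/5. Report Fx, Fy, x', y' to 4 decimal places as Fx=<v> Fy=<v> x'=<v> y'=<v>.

F_att = 1/4·(g−p) = 1/4·(12,-5) = (3.0000,-1.2500)
o1: d²=82 > ρ²=36 → inactive
o2: d²=17 ≤ ρ²=36; F_rep = 32·(1,4)/17² = (0.1107,0.4429)
F = F_att + ΣF_rep = (3.1107,-0.8071)
p' = p + 1/5·F = (-1.3779,7.8386)

Fx=3.1107 Fy=-0.8071 x'=-1.3779 y'=7.8386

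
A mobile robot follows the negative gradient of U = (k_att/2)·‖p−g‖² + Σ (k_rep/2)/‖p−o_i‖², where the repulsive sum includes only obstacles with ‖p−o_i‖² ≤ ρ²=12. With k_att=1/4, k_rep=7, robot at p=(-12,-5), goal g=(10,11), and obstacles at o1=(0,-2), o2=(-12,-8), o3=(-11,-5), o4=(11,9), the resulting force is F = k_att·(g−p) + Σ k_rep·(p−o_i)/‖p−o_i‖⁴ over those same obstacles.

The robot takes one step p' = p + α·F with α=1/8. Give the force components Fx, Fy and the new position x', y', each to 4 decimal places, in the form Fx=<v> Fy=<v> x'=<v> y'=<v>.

Fx=-1.5000 Fy=4.2593 x'=-12.1875 y'=-4.4676

F_att = 1/4·(g−p) = 1/4·(22,16) = (5.5000,4.0000)
o1: d²=153 > ρ²=12 → inactive
o2: d²=9 ≤ ρ²=12; F_rep = 7·(0,3)/9² = (0.0000,0.2593)
o3: d²=1 ≤ ρ²=12; F_rep = 7·(-1,0)/1² = (-7.0000,0.0000)
o4: d²=725 > ρ²=12 → inactive
F = F_att + ΣF_rep = (-1.5000,4.2593)
p' = p + 1/8·F = (-12.1875,-4.4676)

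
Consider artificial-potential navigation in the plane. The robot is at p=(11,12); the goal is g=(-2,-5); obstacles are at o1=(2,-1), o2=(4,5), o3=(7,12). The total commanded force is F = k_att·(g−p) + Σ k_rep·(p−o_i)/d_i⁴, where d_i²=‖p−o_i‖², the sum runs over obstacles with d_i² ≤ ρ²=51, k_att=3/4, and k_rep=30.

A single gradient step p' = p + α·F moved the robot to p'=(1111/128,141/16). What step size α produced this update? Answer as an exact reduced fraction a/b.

F_att = 3/4·(g−p) = 3/4·(-13,-17) = (-9.7500,-12.7500)
o1: d²=250 > ρ²=51 → inactive
o2: d²=98 > ρ²=51 → inactive
o3: d²=16 ≤ ρ²=51; F_rep = 30·(4,0)/16² = (0.4688,0.0000)
F = F_att + ΣF_rep = (-9.2812,-12.7500)
Δp = p'−p = (-2.3203,-3.1875); α = Δx/Fx = (-297/128) / (-297/32) = 1/4
check: Δy/Fy = (-51/16) / (-51/4) = 1/4 ✓

α = 1/4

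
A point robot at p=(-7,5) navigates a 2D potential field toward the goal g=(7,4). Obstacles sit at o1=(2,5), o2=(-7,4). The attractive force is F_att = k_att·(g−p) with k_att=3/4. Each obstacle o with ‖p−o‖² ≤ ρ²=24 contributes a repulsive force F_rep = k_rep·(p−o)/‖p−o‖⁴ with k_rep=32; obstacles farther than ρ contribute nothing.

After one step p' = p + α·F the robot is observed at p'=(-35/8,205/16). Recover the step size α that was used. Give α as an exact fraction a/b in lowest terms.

α = 1/4

F_att = 3/4·(g−p) = 3/4·(14,-1) = (10.5000,-0.7500)
o1: d²=81 > ρ²=24 → inactive
o2: d²=1 ≤ ρ²=24; F_rep = 32·(0,1)/1² = (0.0000,32.0000)
F = F_att + ΣF_rep = (10.5000,31.2500)
Δp = p'−p = (2.6250,7.8125); α = Δx/Fx = (21/8) / (21/2) = 1/4
check: Δy/Fy = (125/16) / (125/4) = 1/4 ✓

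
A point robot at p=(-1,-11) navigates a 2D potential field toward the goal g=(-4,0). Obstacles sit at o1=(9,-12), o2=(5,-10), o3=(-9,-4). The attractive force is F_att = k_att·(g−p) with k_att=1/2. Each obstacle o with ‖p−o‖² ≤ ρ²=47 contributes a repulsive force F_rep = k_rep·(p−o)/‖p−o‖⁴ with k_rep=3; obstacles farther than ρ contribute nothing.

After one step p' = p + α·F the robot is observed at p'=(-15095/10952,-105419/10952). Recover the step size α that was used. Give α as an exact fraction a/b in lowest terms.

F_att = 1/2·(g−p) = 1/2·(-3,11) = (-1.5000,5.5000)
o1: d²=101 > ρ²=47 → inactive
o2: d²=37 ≤ ρ²=47; F_rep = 3·(-6,-1)/37² = (-0.0131,-0.0022)
o3: d²=113 > ρ²=47 → inactive
F = F_att + ΣF_rep = (-1.5131,5.4978)
Δp = p'−p = (-0.3783,1.3745); α = Δx/Fx = (-4143/10952) / (-4143/2738) = 1/4
check: Δy/Fy = (15053/10952) / (15053/2738) = 1/4 ✓

α = 1/4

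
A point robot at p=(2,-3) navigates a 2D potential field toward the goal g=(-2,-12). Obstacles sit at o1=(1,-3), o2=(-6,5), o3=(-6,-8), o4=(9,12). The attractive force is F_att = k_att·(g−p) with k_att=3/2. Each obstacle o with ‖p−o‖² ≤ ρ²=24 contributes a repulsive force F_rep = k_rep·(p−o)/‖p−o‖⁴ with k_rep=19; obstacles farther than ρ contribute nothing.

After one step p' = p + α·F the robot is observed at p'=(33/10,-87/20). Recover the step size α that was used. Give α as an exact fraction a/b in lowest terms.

α = 1/10

F_att = 3/2·(g−p) = 3/2·(-4,-9) = (-6.0000,-13.5000)
o1: d²=1 ≤ ρ²=24; F_rep = 19·(1,0)/1² = (19.0000,0.0000)
o2: d²=128 > ρ²=24 → inactive
o3: d²=89 > ρ²=24 → inactive
o4: d²=274 > ρ²=24 → inactive
F = F_att + ΣF_rep = (13.0000,-13.5000)
Δp = p'−p = (1.3000,-1.3500); α = Δx/Fx = (13/10) / (13) = 1/10
check: Δy/Fy = (-27/20) / (-27/2) = 1/10 ✓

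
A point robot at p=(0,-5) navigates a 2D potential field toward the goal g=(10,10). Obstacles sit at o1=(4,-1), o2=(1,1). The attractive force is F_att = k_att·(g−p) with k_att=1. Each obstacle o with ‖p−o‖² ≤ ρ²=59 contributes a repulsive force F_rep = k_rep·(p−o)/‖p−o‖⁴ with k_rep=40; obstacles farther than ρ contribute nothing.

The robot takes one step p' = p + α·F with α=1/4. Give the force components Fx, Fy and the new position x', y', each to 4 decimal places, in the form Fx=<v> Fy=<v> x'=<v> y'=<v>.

Fx=9.8145 Fy=14.6684 x'=2.4536 y'=-1.3329

F_att = 1·(g−p) = 1·(10,15) = (10.0000,15.0000)
o1: d²=32 ≤ ρ²=59; F_rep = 40·(-4,-4)/32² = (-0.1562,-0.1562)
o2: d²=37 ≤ ρ²=59; F_rep = 40·(-1,-6)/37² = (-0.0292,-0.1753)
F = F_att + ΣF_rep = (9.8145,14.6684)
p' = p + 1/4·F = (2.4536,-1.3329)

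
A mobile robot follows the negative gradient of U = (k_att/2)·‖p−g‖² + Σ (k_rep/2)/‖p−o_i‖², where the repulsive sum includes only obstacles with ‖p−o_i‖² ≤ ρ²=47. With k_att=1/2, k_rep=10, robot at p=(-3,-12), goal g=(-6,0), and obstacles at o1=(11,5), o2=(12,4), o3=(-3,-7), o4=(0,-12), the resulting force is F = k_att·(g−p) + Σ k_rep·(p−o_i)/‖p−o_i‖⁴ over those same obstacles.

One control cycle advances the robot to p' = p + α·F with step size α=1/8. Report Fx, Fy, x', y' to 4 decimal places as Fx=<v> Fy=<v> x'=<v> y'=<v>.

Fx=-1.8704 Fy=5.9200 x'=-3.2338 y'=-11.2600

F_att = 1/2·(g−p) = 1/2·(-3,12) = (-1.5000,6.0000)
o1: d²=485 > ρ²=47 → inactive
o2: d²=481 > ρ²=47 → inactive
o3: d²=25 ≤ ρ²=47; F_rep = 10·(0,-5)/25² = (0.0000,-0.0800)
o4: d²=9 ≤ ρ²=47; F_rep = 10·(-3,0)/9² = (-0.3704,0.0000)
F = F_att + ΣF_rep = (-1.8704,5.9200)
p' = p + 1/8·F = (-3.2338,-11.2600)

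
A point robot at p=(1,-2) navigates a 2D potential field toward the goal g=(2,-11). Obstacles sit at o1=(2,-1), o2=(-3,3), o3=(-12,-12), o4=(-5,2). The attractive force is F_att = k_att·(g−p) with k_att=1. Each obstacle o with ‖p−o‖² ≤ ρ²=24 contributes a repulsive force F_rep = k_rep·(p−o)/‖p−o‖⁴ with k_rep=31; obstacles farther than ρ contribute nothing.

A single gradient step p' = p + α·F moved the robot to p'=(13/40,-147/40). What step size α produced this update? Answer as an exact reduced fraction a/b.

α = 1/10

F_att = 1·(g−p) = 1·(1,-9) = (1.0000,-9.0000)
o1: d²=2 ≤ ρ²=24; F_rep = 31·(-1,-1)/2² = (-7.7500,-7.7500)
o2: d²=41 > ρ²=24 → inactive
o3: d²=269 > ρ²=24 → inactive
o4: d²=52 > ρ²=24 → inactive
F = F_att + ΣF_rep = (-6.7500,-16.7500)
Δp = p'−p = (-0.6750,-1.6750); α = Δx/Fx = (-27/40) / (-27/4) = 1/10
check: Δy/Fy = (-67/40) / (-67/4) = 1/10 ✓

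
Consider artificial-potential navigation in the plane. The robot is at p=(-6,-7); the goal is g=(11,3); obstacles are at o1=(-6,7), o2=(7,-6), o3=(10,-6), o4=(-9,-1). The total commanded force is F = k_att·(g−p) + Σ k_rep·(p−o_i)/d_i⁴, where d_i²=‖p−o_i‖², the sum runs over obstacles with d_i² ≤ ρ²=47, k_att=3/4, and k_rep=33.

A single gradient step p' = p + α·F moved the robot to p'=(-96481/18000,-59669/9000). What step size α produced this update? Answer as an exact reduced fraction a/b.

F_att = 3/4·(g−p) = 3/4·(17,10) = (12.7500,7.5000)
o1: d²=196 > ρ²=47 → inactive
o2: d²=170 > ρ²=47 → inactive
o3: d²=257 > ρ²=47 → inactive
o4: d²=45 ≤ ρ²=47; F_rep = 33·(3,-6)/45² = (0.0489,-0.0978)
F = F_att + ΣF_rep = (12.7989,7.4022)
Δp = p'−p = (0.6399,0.3701); α = Δx/Fx = (11519/18000) / (11519/900) = 1/20
check: Δy/Fy = (3331/9000) / (3331/450) = 1/20 ✓

α = 1/20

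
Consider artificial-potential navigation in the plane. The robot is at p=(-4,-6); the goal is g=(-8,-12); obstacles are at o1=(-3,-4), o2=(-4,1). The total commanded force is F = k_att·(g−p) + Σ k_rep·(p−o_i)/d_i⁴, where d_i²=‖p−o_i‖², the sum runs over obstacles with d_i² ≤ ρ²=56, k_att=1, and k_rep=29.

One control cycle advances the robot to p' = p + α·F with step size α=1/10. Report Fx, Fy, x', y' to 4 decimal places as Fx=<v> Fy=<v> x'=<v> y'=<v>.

F_att = 1·(g−p) = 1·(-4,-6) = (-4.0000,-6.0000)
o1: d²=5 ≤ ρ²=56; F_rep = 29·(-1,-2)/5² = (-1.1600,-2.3200)
o2: d²=49 ≤ ρ²=56; F_rep = 29·(0,-7)/49² = (0.0000,-0.0845)
F = F_att + ΣF_rep = (-5.1600,-8.4045)
p' = p + 1/10·F = (-4.5160,-6.8405)

Fx=-5.1600 Fy=-8.4045 x'=-4.5160 y'=-6.8405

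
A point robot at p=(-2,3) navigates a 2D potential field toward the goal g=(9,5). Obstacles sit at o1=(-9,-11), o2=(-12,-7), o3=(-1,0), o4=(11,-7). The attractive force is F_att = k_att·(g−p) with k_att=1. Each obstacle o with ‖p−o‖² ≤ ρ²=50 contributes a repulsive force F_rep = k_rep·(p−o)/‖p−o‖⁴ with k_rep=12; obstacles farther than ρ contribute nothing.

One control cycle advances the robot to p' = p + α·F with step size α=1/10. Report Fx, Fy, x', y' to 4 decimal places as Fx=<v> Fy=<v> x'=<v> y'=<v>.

Fx=10.8800 Fy=2.3600 x'=-0.9120 y'=3.2360

F_att = 1·(g−p) = 1·(11,2) = (11.0000,2.0000)
o1: d²=245 > ρ²=50 → inactive
o2: d²=200 > ρ²=50 → inactive
o3: d²=10 ≤ ρ²=50; F_rep = 12·(-1,3)/10² = (-0.1200,0.3600)
o4: d²=269 > ρ²=50 → inactive
F = F_att + ΣF_rep = (10.8800,2.3600)
p' = p + 1/10·F = (-0.9120,3.2360)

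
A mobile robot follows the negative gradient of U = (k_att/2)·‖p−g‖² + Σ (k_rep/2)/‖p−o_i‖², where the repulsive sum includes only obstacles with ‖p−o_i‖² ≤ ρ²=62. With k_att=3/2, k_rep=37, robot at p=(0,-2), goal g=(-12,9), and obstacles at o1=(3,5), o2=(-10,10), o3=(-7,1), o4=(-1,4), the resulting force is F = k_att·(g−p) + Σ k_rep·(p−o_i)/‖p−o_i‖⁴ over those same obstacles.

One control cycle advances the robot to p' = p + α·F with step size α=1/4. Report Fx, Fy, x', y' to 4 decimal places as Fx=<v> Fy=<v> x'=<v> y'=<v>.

F_att = 3/2·(g−p) = 3/2·(-12,11) = (-18.0000,16.5000)
o1: d²=58 ≤ ρ²=62; F_rep = 37·(-3,-7)/58² = (-0.0330,-0.0770)
o2: d²=244 > ρ²=62 → inactive
o3: d²=58 ≤ ρ²=62; F_rep = 37·(7,-3)/58² = (0.0770,-0.0330)
o4: d²=37 ≤ ρ²=62; F_rep = 37·(1,-6)/37² = (0.0270,-0.1622)
F = F_att + ΣF_rep = (-17.9290,16.2278)
p' = p + 1/4·F = (-4.4822,2.0570)

Fx=-17.9290 Fy=16.2278 x'=-4.4822 y'=2.0570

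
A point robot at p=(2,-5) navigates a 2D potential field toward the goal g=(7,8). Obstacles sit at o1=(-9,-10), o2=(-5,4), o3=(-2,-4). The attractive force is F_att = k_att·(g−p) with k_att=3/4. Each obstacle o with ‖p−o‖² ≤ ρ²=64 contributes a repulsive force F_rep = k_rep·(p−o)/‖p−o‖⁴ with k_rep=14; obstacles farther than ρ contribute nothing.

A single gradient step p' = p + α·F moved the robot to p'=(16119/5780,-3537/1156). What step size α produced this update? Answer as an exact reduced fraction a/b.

F_att = 3/4·(g−p) = 3/4·(5,13) = (3.7500,9.7500)
o1: d²=146 > ρ²=64 → inactive
o2: d²=130 > ρ²=64 → inactive
o3: d²=17 ≤ ρ²=64; F_rep = 14·(4,-1)/17² = (0.1938,-0.0484)
F = F_att + ΣF_rep = (3.9438,9.7016)
Δp = p'−p = (0.7888,1.9403); α = Δx/Fx = (4559/5780) / (4559/1156) = 1/5
check: Δy/Fy = (2243/1156) / (11215/1156) = 1/5 ✓

α = 1/5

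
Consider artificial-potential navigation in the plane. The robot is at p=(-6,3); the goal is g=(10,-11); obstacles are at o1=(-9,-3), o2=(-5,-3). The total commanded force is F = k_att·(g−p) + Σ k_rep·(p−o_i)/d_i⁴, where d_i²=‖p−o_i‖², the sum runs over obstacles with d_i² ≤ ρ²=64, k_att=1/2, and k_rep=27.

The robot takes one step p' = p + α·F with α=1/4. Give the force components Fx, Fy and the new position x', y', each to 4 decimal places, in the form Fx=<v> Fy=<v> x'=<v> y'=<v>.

Fx=8.0203 Fy=-6.8017 x'=-3.9949 y'=1.2996

F_att = 1/2·(g−p) = 1/2·(16,-14) = (8.0000,-7.0000)
o1: d²=45 ≤ ρ²=64; F_rep = 27·(3,6)/45² = (0.0400,0.0800)
o2: d²=37 ≤ ρ²=64; F_rep = 27·(-1,6)/37² = (-0.0197,0.1183)
F = F_att + ΣF_rep = (8.0203,-6.8017)
p' = p + 1/4·F = (-3.9949,1.2996)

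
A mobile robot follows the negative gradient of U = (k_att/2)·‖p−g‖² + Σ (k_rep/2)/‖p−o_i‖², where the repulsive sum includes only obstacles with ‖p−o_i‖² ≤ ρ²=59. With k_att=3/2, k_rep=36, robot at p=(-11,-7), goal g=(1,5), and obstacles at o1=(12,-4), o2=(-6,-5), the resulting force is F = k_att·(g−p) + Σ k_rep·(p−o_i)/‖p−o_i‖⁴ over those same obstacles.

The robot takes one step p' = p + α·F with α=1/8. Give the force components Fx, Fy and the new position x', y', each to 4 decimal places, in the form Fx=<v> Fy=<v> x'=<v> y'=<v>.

F_att = 3/2·(g−p) = 3/2·(12,12) = (18.0000,18.0000)
o1: d²=538 > ρ²=59 → inactive
o2: d²=29 ≤ ρ²=59; F_rep = 36·(-5,-2)/29² = (-0.2140,-0.0856)
F = F_att + ΣF_rep = (17.7860,17.9144)
p' = p + 1/8·F = (-8.7768,-4.7607)

Fx=17.7860 Fy=17.9144 x'=-8.7768 y'=-4.7607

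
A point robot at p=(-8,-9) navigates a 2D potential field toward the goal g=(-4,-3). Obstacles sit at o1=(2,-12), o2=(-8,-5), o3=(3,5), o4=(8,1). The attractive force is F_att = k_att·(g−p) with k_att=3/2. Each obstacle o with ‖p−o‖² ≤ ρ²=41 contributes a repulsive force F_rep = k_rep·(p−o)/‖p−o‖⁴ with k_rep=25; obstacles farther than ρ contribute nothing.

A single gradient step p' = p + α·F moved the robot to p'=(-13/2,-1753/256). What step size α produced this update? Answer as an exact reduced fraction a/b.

F_att = 3/2·(g−p) = 3/2·(4,6) = (6.0000,9.0000)
o1: d²=109 > ρ²=41 → inactive
o2: d²=16 ≤ ρ²=41; F_rep = 25·(0,-4)/16² = (0.0000,-0.3906)
o3: d²=317 > ρ²=41 → inactive
o4: d²=356 > ρ²=41 → inactive
F = F_att + ΣF_rep = (6.0000,8.6094)
Δp = p'−p = (1.5000,2.1523); α = Δx/Fx = (3/2) / (6) = 1/4
check: Δy/Fy = (551/256) / (551/64) = 1/4 ✓

α = 1/4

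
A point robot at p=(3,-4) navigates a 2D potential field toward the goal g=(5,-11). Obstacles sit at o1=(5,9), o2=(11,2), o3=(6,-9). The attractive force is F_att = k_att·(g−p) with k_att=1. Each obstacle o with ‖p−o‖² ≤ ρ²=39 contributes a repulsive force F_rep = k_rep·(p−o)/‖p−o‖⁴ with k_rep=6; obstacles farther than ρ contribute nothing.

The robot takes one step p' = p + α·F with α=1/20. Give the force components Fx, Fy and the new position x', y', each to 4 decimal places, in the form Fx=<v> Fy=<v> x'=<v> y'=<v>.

Fx=1.9844 Fy=-6.9740 x'=3.0992 y'=-4.3487

F_att = 1·(g−p) = 1·(2,-7) = (2.0000,-7.0000)
o1: d²=173 > ρ²=39 → inactive
o2: d²=100 > ρ²=39 → inactive
o3: d²=34 ≤ ρ²=39; F_rep = 6·(-3,5)/34² = (-0.0156,0.0260)
F = F_att + ΣF_rep = (1.9844,-6.9740)
p' = p + 1/20·F = (3.0992,-4.3487)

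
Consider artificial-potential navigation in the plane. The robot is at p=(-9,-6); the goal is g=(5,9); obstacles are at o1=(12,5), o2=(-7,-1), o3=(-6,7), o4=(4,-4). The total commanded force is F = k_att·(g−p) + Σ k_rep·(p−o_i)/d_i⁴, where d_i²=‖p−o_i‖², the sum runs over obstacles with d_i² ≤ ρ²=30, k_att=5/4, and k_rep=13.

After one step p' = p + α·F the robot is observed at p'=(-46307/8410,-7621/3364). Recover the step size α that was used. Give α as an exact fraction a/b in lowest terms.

F_att = 5/4·(g−p) = 5/4·(14,15) = (17.5000,18.7500)
o1: d²=562 > ρ²=30 → inactive
o2: d²=29 ≤ ρ²=30; F_rep = 13·(-2,-5)/29² = (-0.0309,-0.0773)
o3: d²=178 > ρ²=30 → inactive
o4: d²=173 > ρ²=30 → inactive
F = F_att + ΣF_rep = (17.4691,18.6727)
Δp = p'−p = (3.4938,3.7345); α = Δx/Fx = (29383/8410) / (29383/1682) = 1/5
check: Δy/Fy = (12563/3364) / (62815/3364) = 1/5 ✓

α = 1/5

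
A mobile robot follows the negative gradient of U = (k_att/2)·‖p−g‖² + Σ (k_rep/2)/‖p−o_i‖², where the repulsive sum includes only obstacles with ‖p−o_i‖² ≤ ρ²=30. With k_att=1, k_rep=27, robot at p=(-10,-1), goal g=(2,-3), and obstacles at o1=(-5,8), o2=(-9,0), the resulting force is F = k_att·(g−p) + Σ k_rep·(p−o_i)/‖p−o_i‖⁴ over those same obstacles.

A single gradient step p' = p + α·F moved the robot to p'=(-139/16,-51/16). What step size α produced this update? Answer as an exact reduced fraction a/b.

α = 1/4

F_att = 1·(g−p) = 1·(12,-2) = (12.0000,-2.0000)
o1: d²=106 > ρ²=30 → inactive
o2: d²=2 ≤ ρ²=30; F_rep = 27·(-1,-1)/2² = (-6.7500,-6.7500)
F = F_att + ΣF_rep = (5.2500,-8.7500)
Δp = p'−p = (1.3125,-2.1875); α = Δx/Fx = (21/16) / (21/4) = 1/4
check: Δy/Fy = (-35/16) / (-35/4) = 1/4 ✓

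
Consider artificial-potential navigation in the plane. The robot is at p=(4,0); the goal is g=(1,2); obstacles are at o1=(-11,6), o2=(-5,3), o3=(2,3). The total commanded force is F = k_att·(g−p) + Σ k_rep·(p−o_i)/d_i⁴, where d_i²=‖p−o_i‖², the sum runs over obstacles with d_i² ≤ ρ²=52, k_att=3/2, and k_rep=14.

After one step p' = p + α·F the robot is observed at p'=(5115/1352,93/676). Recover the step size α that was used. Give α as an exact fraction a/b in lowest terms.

α = 1/20

F_att = 3/2·(g−p) = 3/2·(-3,2) = (-4.5000,3.0000)
o1: d²=261 > ρ²=52 → inactive
o2: d²=90 > ρ²=52 → inactive
o3: d²=13 ≤ ρ²=52; F_rep = 14·(2,-3)/13² = (0.1657,-0.2485)
F = F_att + ΣF_rep = (-4.3343,2.7515)
Δp = p'−p = (-0.2167,0.1376); α = Δx/Fx = (-293/1352) / (-1465/338) = 1/20
check: Δy/Fy = (93/676) / (465/169) = 1/20 ✓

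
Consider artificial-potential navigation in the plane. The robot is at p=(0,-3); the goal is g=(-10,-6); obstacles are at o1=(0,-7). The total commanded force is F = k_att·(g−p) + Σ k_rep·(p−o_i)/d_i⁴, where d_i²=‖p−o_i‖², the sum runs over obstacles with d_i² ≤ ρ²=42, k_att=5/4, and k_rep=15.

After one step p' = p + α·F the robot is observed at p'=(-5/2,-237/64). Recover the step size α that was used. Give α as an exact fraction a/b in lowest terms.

F_att = 5/4·(g−p) = 5/4·(-10,-3) = (-12.5000,-3.7500)
o1: d²=16 ≤ ρ²=42; F_rep = 15·(0,4)/16² = (0.0000,0.2344)
F = F_att + ΣF_rep = (-12.5000,-3.5156)
Δp = p'−p = (-2.5000,-0.7031); α = Δx/Fx = (-5/2) / (-25/2) = 1/5
check: Δy/Fy = (-45/64) / (-225/64) = 1/5 ✓

α = 1/5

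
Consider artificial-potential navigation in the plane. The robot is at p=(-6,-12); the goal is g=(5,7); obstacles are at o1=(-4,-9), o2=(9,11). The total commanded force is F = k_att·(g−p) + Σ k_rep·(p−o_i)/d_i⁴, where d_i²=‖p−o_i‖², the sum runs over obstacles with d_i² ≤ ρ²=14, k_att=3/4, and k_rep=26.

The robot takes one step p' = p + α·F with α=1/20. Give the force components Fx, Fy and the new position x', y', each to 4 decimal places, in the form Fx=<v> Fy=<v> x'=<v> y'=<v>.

Fx=7.9423 Fy=13.7885 x'=-5.6029 y'=-11.3106

F_att = 3/4·(g−p) = 3/4·(11,19) = (8.2500,14.2500)
o1: d²=13 ≤ ρ²=14; F_rep = 26·(-2,-3)/13² = (-0.3077,-0.4615)
o2: d²=754 > ρ²=14 → inactive
F = F_att + ΣF_rep = (7.9423,13.7885)
p' = p + 1/20·F = (-5.6029,-11.3106)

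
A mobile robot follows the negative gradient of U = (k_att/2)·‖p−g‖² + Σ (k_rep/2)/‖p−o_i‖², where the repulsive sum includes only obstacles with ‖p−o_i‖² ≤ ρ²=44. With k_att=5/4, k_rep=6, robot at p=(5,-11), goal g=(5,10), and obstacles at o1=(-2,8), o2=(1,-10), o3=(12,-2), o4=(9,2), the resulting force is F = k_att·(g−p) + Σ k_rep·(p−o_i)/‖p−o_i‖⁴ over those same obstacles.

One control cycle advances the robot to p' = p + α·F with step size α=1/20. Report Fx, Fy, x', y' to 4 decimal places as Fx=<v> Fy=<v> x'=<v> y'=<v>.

F_att = 5/4·(g−p) = 5/4·(0,21) = (0.0000,26.2500)
o1: d²=410 > ρ²=44 → inactive
o2: d²=17 ≤ ρ²=44; F_rep = 6·(4,-1)/17² = (0.0830,-0.0208)
o3: d²=130 > ρ²=44 → inactive
o4: d²=185 > ρ²=44 → inactive
F = F_att + ΣF_rep = (0.0830,26.2292)
p' = p + 1/20·F = (5.0042,-9.6885)

Fx=0.0830 Fy=26.2292 x'=5.0042 y'=-9.6885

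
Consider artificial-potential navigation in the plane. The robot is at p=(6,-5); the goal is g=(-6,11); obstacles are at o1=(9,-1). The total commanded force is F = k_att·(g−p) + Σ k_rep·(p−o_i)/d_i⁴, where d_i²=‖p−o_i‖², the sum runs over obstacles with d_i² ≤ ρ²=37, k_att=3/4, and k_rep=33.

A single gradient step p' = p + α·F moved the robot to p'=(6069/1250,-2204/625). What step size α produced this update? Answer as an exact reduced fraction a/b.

α = 1/8

F_att = 3/4·(g−p) = 3/4·(-12,16) = (-9.0000,12.0000)
o1: d²=25 ≤ ρ²=37; F_rep = 33·(-3,-4)/25² = (-0.1584,-0.2112)
F = F_att + ΣF_rep = (-9.1584,11.7888)
Δp = p'−p = (-1.1448,1.4736); α = Δx/Fx = (-1431/1250) / (-5724/625) = 1/8
check: Δy/Fy = (921/625) / (7368/625) = 1/8 ✓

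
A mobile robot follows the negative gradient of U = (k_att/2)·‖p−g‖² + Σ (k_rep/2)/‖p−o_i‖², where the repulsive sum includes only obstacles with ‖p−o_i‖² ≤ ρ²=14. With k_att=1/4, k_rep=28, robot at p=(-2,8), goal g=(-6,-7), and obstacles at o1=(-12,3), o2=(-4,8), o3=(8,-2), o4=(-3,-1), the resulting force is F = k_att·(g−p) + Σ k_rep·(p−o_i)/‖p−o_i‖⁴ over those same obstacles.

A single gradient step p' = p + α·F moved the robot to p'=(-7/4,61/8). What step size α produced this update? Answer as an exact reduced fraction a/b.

α = 1/10

F_att = 1/4·(g−p) = 1/4·(-4,-15) = (-1.0000,-3.7500)
o1: d²=125 > ρ²=14 → inactive
o2: d²=4 ≤ ρ²=14; F_rep = 28·(2,0)/4² = (3.5000,0.0000)
o3: d²=200 > ρ²=14 → inactive
o4: d²=82 > ρ²=14 → inactive
F = F_att + ΣF_rep = (2.5000,-3.7500)
Δp = p'−p = (0.2500,-0.3750); α = Δx/Fx = (1/4) / (5/2) = 1/10
check: Δy/Fy = (-3/8) / (-15/4) = 1/10 ✓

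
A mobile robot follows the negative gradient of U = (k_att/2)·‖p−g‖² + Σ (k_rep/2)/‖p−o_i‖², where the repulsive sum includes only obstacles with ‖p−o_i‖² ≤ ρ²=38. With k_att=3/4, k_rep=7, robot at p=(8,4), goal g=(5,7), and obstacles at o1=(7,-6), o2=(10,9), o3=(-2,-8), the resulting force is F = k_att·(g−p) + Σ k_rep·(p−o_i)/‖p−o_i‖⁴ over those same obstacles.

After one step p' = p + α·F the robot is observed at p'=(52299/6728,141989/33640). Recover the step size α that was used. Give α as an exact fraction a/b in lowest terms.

α = 1/10

F_att = 3/4·(g−p) = 3/4·(-3,3) = (-2.2500,2.2500)
o1: d²=101 > ρ²=38 → inactive
o2: d²=29 ≤ ρ²=38; F_rep = 7·(-2,-5)/29² = (-0.0166,-0.0416)
o3: d²=244 > ρ²=38 → inactive
F = F_att + ΣF_rep = (-2.2666,2.2084)
Δp = p'−p = (-0.2267,0.2208); α = Δx/Fx = (-1525/6728) / (-7625/3364) = 1/10
check: Δy/Fy = (7429/33640) / (7429/3364) = 1/10 ✓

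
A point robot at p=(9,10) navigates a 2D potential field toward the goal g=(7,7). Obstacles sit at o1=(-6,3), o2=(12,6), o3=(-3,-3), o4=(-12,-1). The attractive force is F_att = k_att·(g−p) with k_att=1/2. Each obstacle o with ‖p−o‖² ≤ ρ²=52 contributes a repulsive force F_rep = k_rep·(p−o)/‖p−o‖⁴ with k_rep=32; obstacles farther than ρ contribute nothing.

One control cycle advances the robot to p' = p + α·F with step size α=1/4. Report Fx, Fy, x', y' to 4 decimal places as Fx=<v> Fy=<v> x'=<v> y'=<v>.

F_att = 1/2·(g−p) = 1/2·(-2,-3) = (-1.0000,-1.5000)
o1: d²=274 > ρ²=52 → inactive
o2: d²=25 ≤ ρ²=52; F_rep = 32·(-3,4)/25² = (-0.1536,0.2048)
o3: d²=313 > ρ²=52 → inactive
o4: d²=562 > ρ²=52 → inactive
F = F_att + ΣF_rep = (-1.1536,-1.2952)
p' = p + 1/4·F = (8.7116,9.6762)

Fx=-1.1536 Fy=-1.2952 x'=8.7116 y'=9.6762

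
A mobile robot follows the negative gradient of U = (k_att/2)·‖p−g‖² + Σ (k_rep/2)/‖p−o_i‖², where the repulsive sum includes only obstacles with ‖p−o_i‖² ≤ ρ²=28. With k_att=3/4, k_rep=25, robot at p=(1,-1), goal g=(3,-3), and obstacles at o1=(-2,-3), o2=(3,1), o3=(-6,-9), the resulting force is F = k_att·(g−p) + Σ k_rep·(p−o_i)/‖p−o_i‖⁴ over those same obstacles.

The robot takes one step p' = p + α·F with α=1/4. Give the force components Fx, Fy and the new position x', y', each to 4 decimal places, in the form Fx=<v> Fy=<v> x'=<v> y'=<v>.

F_att = 3/4·(g−p) = 3/4·(2,-2) = (1.5000,-1.5000)
o1: d²=13 ≤ ρ²=28; F_rep = 25·(3,2)/13² = (0.4438,0.2959)
o2: d²=8 ≤ ρ²=28; F_rep = 25·(-2,-2)/8² = (-0.7812,-0.7812)
o3: d²=113 > ρ²=28 → inactive
F = F_att + ΣF_rep = (1.1625,-1.9854)
p' = p + 1/4·F = (1.2906,-1.4963)

Fx=1.1625 Fy=-1.9854 x'=1.2906 y'=-1.4963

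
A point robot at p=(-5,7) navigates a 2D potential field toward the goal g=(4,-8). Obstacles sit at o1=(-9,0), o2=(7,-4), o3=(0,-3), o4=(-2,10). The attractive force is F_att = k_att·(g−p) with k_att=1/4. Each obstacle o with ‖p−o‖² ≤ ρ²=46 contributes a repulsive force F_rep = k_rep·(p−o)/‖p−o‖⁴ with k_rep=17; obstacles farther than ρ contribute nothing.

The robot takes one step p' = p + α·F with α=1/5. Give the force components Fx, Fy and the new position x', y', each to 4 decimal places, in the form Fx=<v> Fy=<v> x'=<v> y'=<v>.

Fx=2.0926 Fy=-3.9074 x'=-4.5815 y'=6.2185

F_att = 1/4·(g−p) = 1/4·(9,-15) = (2.2500,-3.7500)
o1: d²=65 > ρ²=46 → inactive
o2: d²=265 > ρ²=46 → inactive
o3: d²=125 > ρ²=46 → inactive
o4: d²=18 ≤ ρ²=46; F_rep = 17·(-3,-3)/18² = (-0.1574,-0.1574)
F = F_att + ΣF_rep = (2.0926,-3.9074)
p' = p + 1/5·F = (-4.5815,6.2185)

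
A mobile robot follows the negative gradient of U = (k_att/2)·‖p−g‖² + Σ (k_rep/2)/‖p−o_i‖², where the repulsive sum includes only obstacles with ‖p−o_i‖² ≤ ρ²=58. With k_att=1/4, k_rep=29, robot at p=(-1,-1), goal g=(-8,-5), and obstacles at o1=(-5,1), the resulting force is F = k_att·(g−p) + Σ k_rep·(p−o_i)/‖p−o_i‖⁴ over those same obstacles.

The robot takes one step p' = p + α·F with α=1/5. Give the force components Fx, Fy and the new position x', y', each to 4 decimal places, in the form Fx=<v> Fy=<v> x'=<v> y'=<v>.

F_att = 1/4·(g−p) = 1/4·(-7,-4) = (-1.7500,-1.0000)
o1: d²=20 ≤ ρ²=58; F_rep = 29·(4,-2)/20² = (0.2900,-0.1450)
F = F_att + ΣF_rep = (-1.4600,-1.1450)
p' = p + 1/5·F = (-1.2920,-1.2290)

Fx=-1.4600 Fy=-1.1450 x'=-1.2920 y'=-1.2290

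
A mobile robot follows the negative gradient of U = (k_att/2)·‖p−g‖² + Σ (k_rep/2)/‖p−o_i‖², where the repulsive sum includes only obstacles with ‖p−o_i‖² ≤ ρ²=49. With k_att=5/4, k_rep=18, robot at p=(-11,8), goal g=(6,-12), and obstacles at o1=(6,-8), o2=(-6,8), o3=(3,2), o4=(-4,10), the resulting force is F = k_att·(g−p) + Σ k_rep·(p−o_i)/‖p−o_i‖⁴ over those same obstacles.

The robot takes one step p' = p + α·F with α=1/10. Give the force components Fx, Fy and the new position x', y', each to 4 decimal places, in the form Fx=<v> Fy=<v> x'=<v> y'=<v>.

F_att = 5/4·(g−p) = 5/4·(17,-20) = (21.2500,-25.0000)
o1: d²=545 > ρ²=49 → inactive
o2: d²=25 ≤ ρ²=49; F_rep = 18·(-5,0)/25² = (-0.1440,0.0000)
o3: d²=232 > ρ²=49 → inactive
o4: d²=53 > ρ²=49 → inactive
F = F_att + ΣF_rep = (21.1060,-25.0000)
p' = p + 1/10·F = (-8.8894,5.5000)

Fx=21.1060 Fy=-25.0000 x'=-8.8894 y'=5.5000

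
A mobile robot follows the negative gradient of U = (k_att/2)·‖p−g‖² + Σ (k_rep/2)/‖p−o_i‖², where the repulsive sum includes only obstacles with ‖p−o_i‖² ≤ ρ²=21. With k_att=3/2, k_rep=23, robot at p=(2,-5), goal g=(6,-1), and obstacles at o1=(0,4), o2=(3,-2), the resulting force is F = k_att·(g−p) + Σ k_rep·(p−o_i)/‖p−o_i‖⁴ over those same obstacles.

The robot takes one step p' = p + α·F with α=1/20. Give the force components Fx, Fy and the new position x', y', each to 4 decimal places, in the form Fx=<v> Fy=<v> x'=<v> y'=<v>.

F_att = 3/2·(g−p) = 3/2·(4,4) = (6.0000,6.0000)
o1: d²=85 > ρ²=21 → inactive
o2: d²=10 ≤ ρ²=21; F_rep = 23·(-1,-3)/10² = (-0.2300,-0.6900)
F = F_att + ΣF_rep = (5.7700,5.3100)
p' = p + 1/20·F = (2.2885,-4.7345)

Fx=5.7700 Fy=5.3100 x'=2.2885 y'=-4.7345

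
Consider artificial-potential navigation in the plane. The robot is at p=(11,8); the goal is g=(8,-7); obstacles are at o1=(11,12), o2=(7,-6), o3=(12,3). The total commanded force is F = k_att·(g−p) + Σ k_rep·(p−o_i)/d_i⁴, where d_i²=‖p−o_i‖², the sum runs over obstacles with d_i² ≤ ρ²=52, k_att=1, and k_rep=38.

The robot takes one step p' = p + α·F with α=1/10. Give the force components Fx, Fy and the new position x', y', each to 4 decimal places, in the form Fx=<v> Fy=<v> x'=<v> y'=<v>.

F_att = 1·(g−p) = 1·(-3,-15) = (-3.0000,-15.0000)
o1: d²=16 ≤ ρ²=52; F_rep = 38·(0,-4)/16² = (0.0000,-0.5938)
o2: d²=212 > ρ²=52 → inactive
o3: d²=26 ≤ ρ²=52; F_rep = 38·(-1,5)/26² = (-0.0562,0.2811)
F = F_att + ΣF_rep = (-3.0562,-15.3127)
p' = p + 1/10·F = (10.6944,6.4687)

Fx=-3.0562 Fy=-15.3127 x'=10.6944 y'=6.4687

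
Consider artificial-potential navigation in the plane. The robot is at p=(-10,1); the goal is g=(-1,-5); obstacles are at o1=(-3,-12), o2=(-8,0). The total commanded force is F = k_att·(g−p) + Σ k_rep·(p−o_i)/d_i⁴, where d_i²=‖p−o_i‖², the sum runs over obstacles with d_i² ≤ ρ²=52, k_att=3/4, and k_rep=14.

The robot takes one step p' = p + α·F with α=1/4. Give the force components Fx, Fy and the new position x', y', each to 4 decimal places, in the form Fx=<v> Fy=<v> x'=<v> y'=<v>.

F_att = 3/4·(g−p) = 3/4·(9,-6) = (6.7500,-4.5000)
o1: d²=218 > ρ²=52 → inactive
o2: d²=5 ≤ ρ²=52; F_rep = 14·(-2,1)/5² = (-1.1200,0.5600)
F = F_att + ΣF_rep = (5.6300,-3.9400)
p' = p + 1/4·F = (-8.5925,0.0150)

Fx=5.6300 Fy=-3.9400 x'=-8.5925 y'=0.0150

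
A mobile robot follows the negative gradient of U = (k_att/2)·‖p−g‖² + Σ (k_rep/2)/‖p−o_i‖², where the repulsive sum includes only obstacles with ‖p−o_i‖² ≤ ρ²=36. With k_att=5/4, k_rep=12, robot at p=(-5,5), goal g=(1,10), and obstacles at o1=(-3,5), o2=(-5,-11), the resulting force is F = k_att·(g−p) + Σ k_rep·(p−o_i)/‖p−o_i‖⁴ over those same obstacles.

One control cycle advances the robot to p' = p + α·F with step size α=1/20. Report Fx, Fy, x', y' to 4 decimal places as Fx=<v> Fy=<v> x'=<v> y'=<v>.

Fx=6.0000 Fy=6.2500 x'=-4.7000 y'=5.3125

F_att = 5/4·(g−p) = 5/4·(6,5) = (7.5000,6.2500)
o1: d²=4 ≤ ρ²=36; F_rep = 12·(-2,0)/4² = (-1.5000,0.0000)
o2: d²=256 > ρ²=36 → inactive
F = F_att + ΣF_rep = (6.0000,6.2500)
p' = p + 1/20·F = (-4.7000,5.3125)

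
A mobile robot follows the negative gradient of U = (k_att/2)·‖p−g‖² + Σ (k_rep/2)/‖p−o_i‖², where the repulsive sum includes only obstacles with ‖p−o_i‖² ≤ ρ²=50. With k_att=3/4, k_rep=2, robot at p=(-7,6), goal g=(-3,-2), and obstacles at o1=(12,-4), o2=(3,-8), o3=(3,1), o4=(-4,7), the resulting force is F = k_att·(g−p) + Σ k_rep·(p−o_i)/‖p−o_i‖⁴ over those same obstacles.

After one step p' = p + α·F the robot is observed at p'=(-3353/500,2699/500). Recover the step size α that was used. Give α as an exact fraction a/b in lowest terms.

α = 1/10

F_att = 3/4·(g−p) = 3/4·(4,-8) = (3.0000,-6.0000)
o1: d²=461 > ρ²=50 → inactive
o2: d²=296 > ρ²=50 → inactive
o3: d²=125 > ρ²=50 → inactive
o4: d²=10 ≤ ρ²=50; F_rep = 2·(-3,-1)/10² = (-0.0600,-0.0200)
F = F_att + ΣF_rep = (2.9400,-6.0200)
Δp = p'−p = (0.2940,-0.6020); α = Δx/Fx = (147/500) / (147/50) = 1/10
check: Δy/Fy = (-301/500) / (-301/50) = 1/10 ✓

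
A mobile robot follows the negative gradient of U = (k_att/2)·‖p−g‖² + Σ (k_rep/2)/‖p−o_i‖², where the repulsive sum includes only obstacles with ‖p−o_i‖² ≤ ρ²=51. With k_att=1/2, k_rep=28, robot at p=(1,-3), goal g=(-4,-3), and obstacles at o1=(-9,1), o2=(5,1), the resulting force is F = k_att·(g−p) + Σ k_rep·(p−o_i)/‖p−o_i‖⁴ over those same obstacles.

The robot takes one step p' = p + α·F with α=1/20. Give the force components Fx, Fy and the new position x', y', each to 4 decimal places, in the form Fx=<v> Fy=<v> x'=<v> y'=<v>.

F_att = 1/2·(g−p) = 1/2·(-5,0) = (-2.5000,0.0000)
o1: d²=116 > ρ²=51 → inactive
o2: d²=32 ≤ ρ²=51; F_rep = 28·(-4,-4)/32² = (-0.1094,-0.1094)
F = F_att + ΣF_rep = (-2.6094,-0.1094)
p' = p + 1/20·F = (0.8695,-3.0055)

Fx=-2.6094 Fy=-0.1094 x'=0.8695 y'=-3.0055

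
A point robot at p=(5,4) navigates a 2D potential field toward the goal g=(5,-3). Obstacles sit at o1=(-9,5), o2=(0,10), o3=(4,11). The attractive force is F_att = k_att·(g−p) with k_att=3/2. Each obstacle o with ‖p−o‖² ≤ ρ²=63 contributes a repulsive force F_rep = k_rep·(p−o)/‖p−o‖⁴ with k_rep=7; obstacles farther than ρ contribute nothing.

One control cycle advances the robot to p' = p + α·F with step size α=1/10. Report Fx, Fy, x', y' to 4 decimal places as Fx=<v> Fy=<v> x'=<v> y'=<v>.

Fx=0.0122 Fy=-10.5309 x'=5.0012 y'=2.9469

F_att = 3/2·(g−p) = 3/2·(0,-7) = (0.0000,-10.5000)
o1: d²=197 > ρ²=63 → inactive
o2: d²=61 ≤ ρ²=63; F_rep = 7·(5,-6)/61² = (0.0094,-0.0113)
o3: d²=50 ≤ ρ²=63; F_rep = 7·(1,-7)/50² = (0.0028,-0.0196)
F = F_att + ΣF_rep = (0.0122,-10.5309)
p' = p + 1/10·F = (5.0012,2.9469)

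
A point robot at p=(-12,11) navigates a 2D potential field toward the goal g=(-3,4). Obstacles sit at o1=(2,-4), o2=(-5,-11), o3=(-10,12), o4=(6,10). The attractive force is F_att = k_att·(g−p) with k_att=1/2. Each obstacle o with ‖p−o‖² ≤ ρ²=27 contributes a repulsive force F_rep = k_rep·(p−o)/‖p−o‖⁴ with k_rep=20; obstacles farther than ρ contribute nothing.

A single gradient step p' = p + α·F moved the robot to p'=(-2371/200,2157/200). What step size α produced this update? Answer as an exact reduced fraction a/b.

α = 1/20

F_att = 1/2·(g−p) = 1/2·(9,-7) = (4.5000,-3.5000)
o1: d²=421 > ρ²=27 → inactive
o2: d²=533 > ρ²=27 → inactive
o3: d²=5 ≤ ρ²=27; F_rep = 20·(-2,-1)/5² = (-1.6000,-0.8000)
o4: d²=325 > ρ²=27 → inactive
F = F_att + ΣF_rep = (2.9000,-4.3000)
Δp = p'−p = (0.1450,-0.2150); α = Δx/Fx = (29/200) / (29/10) = 1/20
check: Δy/Fy = (-43/200) / (-43/10) = 1/20 ✓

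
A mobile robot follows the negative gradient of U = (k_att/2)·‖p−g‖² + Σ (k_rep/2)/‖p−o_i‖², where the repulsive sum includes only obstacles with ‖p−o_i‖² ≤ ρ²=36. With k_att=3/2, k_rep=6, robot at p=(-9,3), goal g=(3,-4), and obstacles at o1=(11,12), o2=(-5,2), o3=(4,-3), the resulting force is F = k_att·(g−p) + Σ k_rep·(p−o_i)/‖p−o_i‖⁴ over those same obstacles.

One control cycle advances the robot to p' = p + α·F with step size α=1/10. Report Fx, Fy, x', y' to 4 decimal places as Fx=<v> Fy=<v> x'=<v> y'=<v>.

Fx=17.9170 Fy=-10.4792 x'=-7.2083 y'=1.9521

F_att = 3/2·(g−p) = 3/2·(12,-7) = (18.0000,-10.5000)
o1: d²=481 > ρ²=36 → inactive
o2: d²=17 ≤ ρ²=36; F_rep = 6·(-4,1)/17² = (-0.0830,0.0208)
o3: d²=205 > ρ²=36 → inactive
F = F_att + ΣF_rep = (17.9170,-10.4792)
p' = p + 1/10·F = (-7.2083,1.9521)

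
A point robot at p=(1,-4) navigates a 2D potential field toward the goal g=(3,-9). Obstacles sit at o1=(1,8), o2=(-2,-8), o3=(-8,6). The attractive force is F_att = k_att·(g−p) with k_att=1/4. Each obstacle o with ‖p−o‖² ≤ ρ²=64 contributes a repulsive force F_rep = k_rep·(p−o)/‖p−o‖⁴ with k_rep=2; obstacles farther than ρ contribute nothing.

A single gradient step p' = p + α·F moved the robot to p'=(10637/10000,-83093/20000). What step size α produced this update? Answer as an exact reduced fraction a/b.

α = 1/8

F_att = 1/4·(g−p) = 1/4·(2,-5) = (0.5000,-1.2500)
o1: d²=144 > ρ²=64 → inactive
o2: d²=25 ≤ ρ²=64; F_rep = 2·(3,4)/25² = (0.0096,0.0128)
o3: d²=181 > ρ²=64 → inactive
F = F_att + ΣF_rep = (0.5096,-1.2372)
Δp = p'−p = (0.0637,-0.1547); α = Δx/Fx = (637/10000) / (637/1250) = 1/8
check: Δy/Fy = (-3093/20000) / (-3093/2500) = 1/8 ✓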